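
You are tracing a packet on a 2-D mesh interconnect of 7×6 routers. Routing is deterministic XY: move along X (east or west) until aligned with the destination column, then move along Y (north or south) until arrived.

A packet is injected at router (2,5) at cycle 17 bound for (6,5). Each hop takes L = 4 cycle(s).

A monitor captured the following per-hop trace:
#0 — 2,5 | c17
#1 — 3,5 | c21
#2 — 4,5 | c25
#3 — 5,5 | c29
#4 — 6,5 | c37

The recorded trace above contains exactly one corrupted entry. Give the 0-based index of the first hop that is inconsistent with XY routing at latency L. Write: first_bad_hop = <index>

hop 1: step (+1,+0), +4 cyc — ok
hop 2: step (+1,+0), +4 cyc — ok
hop 3: step (+1,+0), +4 cyc — ok
hop 4: step (+1,+0), +8 cyc — BAD: Δcyc=8≠L

first_bad_hop = 4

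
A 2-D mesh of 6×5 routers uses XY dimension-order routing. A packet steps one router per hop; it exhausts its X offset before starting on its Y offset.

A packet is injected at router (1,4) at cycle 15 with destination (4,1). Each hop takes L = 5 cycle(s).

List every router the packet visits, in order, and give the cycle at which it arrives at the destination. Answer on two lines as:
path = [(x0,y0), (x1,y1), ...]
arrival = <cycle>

  0. router=(1,4) cycle=15 (inject)
  1. router=(2,4) cycle=20 dir=E
  2. router=(3,4) cycle=25 dir=E
  3. router=(4,4) cycle=30 dir=E
  4. router=(4,3) cycle=35 dir=S
  5. router=(4,2) cycle=40 dir=S
  6. router=(4,1) cycle=45 dir=S

path = [(1,4), (2,4), (3,4), (4,4), (4,3), (4,2), (4,1)]
arrival = 45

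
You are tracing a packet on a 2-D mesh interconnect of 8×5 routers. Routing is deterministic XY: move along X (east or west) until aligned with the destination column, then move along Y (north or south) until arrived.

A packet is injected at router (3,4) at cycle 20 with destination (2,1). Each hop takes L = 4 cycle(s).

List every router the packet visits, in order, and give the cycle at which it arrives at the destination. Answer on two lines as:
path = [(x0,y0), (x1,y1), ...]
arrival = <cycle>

path = [(3,4), (2,4), (2,3), (2,2), (2,1)]
arrival = 36

  0. router=(3,4) cycle=20 (inject)
  1. router=(2,4) cycle=24 dir=W
  2. router=(2,3) cycle=28 dir=S
  3. router=(2,2) cycle=32 dir=S
  4. router=(2,1) cycle=36 dir=S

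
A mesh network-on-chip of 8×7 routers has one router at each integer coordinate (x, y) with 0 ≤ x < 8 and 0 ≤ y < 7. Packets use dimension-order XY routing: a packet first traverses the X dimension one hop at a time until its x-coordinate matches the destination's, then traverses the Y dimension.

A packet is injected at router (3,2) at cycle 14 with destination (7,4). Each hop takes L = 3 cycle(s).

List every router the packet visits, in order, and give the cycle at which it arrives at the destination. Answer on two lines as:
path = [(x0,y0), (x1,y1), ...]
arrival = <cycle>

path = [(3,2), (4,2), (5,2), (6,2), (7,2), (7,3), (7,4)]
arrival = 32

  0. router=(3,2) cycle=14 (inject)
  1. router=(4,2) cycle=17 dir=E
  2. router=(5,2) cycle=20 dir=E
  3. router=(6,2) cycle=23 dir=E
  4. router=(7,2) cycle=26 dir=E
  5. router=(7,3) cycle=29 dir=N
  6. router=(7,4) cycle=32 dir=N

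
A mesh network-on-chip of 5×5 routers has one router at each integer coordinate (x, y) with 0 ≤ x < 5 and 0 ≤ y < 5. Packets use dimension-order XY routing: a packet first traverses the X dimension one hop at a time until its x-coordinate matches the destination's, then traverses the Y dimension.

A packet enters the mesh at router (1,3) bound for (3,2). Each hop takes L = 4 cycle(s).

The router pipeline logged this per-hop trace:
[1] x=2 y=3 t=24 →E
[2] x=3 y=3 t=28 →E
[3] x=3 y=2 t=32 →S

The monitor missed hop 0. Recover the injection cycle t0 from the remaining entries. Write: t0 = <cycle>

At hop 1 the cycle is 24; in general cyc_k = t0 + kL.
t0 = cyc[1] − L = 24 − 4 = 20.

t0 = 20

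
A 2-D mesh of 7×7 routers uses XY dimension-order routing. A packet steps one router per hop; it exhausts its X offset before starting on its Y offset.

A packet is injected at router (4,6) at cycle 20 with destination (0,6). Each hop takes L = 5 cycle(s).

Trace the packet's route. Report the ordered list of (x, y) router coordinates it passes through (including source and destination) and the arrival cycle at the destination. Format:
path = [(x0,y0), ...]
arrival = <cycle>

path = [(4,6), (3,6), (2,6), (1,6), (0,6)]
arrival = 40

t=20: at (4,6)
t=25: at (3,6) after W
t=30: at (2,6) after W
t=35: at (1,6) after W
t=40: at (0,6) after W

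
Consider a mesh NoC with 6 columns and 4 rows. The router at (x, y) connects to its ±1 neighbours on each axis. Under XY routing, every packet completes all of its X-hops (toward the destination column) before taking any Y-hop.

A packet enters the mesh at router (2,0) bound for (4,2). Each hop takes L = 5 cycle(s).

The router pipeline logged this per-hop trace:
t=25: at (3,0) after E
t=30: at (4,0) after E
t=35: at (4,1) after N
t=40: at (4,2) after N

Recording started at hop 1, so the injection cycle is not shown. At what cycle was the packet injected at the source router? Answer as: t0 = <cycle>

Hop 1 reached at cycle 25; hop k is at t0 + k·L.
So t0 = 25 − 1·5 = 20.

t0 = 20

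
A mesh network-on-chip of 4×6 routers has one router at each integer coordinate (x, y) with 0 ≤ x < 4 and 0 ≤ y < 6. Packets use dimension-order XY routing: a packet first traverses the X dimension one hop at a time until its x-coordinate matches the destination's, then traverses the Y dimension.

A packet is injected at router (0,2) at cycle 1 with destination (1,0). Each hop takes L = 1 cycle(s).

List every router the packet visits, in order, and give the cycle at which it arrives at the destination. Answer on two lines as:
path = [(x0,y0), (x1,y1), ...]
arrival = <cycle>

path = [(0,2), (1,2), (1,1), (1,0)]
arrival = 4

hop 0: (0,2) @ cyc 1
hop 1: (1,2) @ cyc 2  [E]
hop 2: (1,1) @ cyc 3  [S]
hop 3: (1,0) @ cyc 4  [S]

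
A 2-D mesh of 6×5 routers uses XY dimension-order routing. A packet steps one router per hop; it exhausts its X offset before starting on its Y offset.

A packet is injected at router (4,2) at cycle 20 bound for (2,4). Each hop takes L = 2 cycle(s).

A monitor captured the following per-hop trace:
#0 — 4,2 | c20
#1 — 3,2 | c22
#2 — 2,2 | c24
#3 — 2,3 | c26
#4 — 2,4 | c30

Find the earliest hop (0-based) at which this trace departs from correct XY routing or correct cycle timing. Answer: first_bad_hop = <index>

[1] (-1,+0) / 2c ⇒ ok
[2] (-1,+0) / 2c ⇒ ok
[3] (+0,+1) / 2c ⇒ ok
[4] (+0,+1) / 4c ⇒ BAD: Δcyc=4≠L

first_bad_hop = 4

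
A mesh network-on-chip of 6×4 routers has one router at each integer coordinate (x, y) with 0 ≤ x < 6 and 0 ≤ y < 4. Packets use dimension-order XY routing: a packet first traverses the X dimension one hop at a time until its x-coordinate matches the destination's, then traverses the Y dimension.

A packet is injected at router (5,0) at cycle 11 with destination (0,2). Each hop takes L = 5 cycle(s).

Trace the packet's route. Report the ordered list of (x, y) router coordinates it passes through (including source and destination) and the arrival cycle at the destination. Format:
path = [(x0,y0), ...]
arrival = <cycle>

path = [(5,0), (4,0), (3,0), (2,0), (1,0), (0,0), (0,1), (0,2)]
arrival = 46

#0 — 5,0 | c11
#1 — 4,0 | c16 | W
#2 — 3,0 | c21 | W
#3 — 2,0 | c26 | W
#4 — 1,0 | c31 | W
#5 — 0,0 | c36 | W
#6 — 0,1 | c41 | N
#7 — 0,2 | c46 | N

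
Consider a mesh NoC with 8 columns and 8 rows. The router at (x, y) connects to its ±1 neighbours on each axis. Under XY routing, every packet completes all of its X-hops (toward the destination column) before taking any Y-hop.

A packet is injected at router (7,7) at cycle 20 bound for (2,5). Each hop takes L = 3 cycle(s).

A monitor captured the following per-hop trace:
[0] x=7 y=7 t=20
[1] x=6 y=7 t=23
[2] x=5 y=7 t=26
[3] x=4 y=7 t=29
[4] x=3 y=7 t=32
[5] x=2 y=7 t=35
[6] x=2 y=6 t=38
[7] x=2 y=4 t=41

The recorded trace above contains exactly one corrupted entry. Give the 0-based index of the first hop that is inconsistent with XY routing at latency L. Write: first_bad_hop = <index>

first_bad_hop = 7

  1: Δx=-1 Δy=+0 Δt=3 [ok]
  2: Δx=-1 Δy=+0 Δt=3 [ok]
  3: Δx=-1 Δy=+0 Δt=3 [ok]
  4: Δx=-1 Δy=+0 Δt=3 [ok]
  5: Δx=-1 Δy=+0 Δt=3 [ok]
  6: Δx=+0 Δy=-1 Δt=3 [ok]
  7: Δx=+0 Δy=-2 Δt=3 [BAD: non-unit step]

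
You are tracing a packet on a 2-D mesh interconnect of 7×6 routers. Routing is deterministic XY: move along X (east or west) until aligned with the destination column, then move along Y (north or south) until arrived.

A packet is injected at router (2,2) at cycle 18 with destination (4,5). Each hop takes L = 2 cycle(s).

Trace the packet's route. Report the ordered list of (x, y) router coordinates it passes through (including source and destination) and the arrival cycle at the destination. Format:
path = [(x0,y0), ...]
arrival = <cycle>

src (2,2)  cyc=18
E→(3,2)  cyc=20
E→(4,2)  cyc=22
N→(4,3)  cyc=24
N→(4,4)  cyc=26
N→(4,5)  cyc=28

path = [(2,2), (3,2), (4,2), (4,3), (4,4), (4,5)]
arrival = 28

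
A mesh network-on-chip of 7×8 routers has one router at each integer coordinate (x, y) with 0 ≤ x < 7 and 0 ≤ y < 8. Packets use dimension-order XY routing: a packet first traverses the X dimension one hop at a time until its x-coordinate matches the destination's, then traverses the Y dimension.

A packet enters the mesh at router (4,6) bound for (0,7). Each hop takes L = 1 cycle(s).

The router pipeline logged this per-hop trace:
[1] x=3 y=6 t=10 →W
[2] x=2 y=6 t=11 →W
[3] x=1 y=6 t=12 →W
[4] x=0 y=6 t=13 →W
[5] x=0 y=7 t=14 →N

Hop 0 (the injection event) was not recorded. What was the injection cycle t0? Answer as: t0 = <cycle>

t0 = 9

Hop 1 reached at cycle 10; hop k is at t0 + k·L.
t0 = cyc[1] − L = 10 − 1 = 9.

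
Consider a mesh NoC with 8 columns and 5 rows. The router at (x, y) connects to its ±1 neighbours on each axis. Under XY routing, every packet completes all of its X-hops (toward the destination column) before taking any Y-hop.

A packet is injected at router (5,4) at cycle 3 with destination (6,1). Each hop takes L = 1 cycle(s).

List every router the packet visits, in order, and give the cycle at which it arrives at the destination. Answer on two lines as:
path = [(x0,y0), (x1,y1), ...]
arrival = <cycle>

hop 0: (5,4) @ cyc 3
hop 1: (6,4) @ cyc 4  [E]
hop 2: (6,3) @ cyc 5  [S]
hop 3: (6,2) @ cyc 6  [S]
hop 4: (6,1) @ cyc 7  [S]

path = [(5,4), (6,4), (6,3), (6,2), (6,1)]
arrival = 7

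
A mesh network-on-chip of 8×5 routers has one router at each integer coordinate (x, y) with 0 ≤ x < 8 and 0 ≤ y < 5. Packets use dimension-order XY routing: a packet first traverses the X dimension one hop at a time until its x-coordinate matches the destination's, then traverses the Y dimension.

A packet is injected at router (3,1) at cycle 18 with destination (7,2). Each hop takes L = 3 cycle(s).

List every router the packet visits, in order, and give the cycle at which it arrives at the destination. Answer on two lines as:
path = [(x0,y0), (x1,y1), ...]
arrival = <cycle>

t=18: at (3,1)
t=21: at (4,1) after E
t=24: at (5,1) after E
t=27: at (6,1) after E
t=30: at (7,1) after E
t=33: at (7,2) after N

path = [(3,1), (4,1), (5,1), (6,1), (7,1), (7,2)]
arrival = 33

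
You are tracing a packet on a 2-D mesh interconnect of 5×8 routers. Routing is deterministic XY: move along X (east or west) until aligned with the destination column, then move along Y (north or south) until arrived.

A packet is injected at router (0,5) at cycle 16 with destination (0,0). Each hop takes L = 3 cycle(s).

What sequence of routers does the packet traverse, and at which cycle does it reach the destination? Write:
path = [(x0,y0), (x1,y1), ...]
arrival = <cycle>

path = [(0,5), (0,4), (0,3), (0,2), (0,1), (0,0)]
arrival = 31

t=16: at (0,5)
t=19: at (0,4) after S
t=22: at (0,3) after S
t=25: at (0,2) after S
t=28: at (0,1) after S
t=31: at (0,0) after S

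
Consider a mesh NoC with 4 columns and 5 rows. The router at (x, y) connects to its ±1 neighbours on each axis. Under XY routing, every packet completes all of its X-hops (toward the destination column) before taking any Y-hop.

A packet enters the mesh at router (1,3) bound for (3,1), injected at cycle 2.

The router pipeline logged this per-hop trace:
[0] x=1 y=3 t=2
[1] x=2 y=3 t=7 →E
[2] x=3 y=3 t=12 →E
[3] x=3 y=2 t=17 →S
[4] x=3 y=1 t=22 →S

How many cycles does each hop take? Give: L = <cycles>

cyc[1] − cyc[0] = 7 − 2 = 5.
Per-hop latency L = Δcyc = 5.

L = 5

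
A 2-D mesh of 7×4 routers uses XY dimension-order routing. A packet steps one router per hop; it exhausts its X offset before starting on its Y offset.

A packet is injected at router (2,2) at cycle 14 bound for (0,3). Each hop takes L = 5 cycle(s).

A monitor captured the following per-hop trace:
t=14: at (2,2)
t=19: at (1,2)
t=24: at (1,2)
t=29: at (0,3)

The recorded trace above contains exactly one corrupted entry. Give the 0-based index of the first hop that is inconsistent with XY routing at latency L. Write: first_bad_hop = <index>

hop 1: step (-1,+0), +5 cyc — ok
hop 2: step (+0,+0), +5 cyc — BAD: non-unit step

first_bad_hop = 2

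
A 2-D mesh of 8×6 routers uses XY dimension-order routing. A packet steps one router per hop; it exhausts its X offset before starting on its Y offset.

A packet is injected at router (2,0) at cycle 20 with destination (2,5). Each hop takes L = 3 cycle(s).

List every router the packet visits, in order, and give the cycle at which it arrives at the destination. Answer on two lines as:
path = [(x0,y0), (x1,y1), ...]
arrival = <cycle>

src (2,0)  cyc=20
N→(2,1)  cyc=23
N→(2,2)  cyc=26
N→(2,3)  cyc=29
N→(2,4)  cyc=32
N→(2,5)  cyc=35

path = [(2,0), (2,1), (2,2), (2,3), (2,4), (2,5)]
arrival = 35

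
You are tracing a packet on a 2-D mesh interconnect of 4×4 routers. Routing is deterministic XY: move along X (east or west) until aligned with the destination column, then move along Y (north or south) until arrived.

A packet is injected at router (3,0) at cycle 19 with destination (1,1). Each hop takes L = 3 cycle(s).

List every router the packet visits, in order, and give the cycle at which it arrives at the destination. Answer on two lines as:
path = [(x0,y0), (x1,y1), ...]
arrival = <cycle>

path = [(3,0), (2,0), (1,0), (1,1)]
arrival = 28

[0] x=3 y=0 t=19
[1] x=2 y=0 t=22 →W
[2] x=1 y=0 t=25 →W
[3] x=1 y=1 t=28 →N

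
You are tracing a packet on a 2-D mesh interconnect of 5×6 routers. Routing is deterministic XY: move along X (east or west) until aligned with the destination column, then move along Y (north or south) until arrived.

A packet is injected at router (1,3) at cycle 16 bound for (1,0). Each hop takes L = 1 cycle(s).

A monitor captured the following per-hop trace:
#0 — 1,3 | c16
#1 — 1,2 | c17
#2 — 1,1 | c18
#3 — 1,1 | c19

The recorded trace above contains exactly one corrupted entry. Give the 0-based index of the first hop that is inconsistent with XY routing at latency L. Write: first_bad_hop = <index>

first_bad_hop = 3

[1] (+0,-1) / 1c ⇒ ok
[2] (+0,-1) / 1c ⇒ ok
[3] (+0,+0) / 1c ⇒ BAD: non-unit step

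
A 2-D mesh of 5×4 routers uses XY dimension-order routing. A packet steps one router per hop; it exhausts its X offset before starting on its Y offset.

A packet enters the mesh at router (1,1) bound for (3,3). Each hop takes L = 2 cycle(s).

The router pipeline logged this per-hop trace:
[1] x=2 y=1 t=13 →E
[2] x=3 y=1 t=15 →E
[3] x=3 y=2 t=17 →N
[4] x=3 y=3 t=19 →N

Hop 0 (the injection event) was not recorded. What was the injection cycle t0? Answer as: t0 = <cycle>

At hop 1 the cycle is 13; in general cyc_k = t0 + kL.
Subtract one hop: t0 = 13 − 2 = 11.

t0 = 11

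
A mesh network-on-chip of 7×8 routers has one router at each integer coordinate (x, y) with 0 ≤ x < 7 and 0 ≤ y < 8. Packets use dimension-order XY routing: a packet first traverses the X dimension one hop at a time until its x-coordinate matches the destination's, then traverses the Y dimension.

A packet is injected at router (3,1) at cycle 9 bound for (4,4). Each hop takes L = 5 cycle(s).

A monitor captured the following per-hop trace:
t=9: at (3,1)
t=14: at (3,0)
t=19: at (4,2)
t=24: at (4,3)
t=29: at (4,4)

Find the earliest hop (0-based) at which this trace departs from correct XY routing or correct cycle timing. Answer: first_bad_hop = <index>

  1: Δx=+0 Δy=-1 Δt=5 [BAD: Y-move but x=3≠4]

first_bad_hop = 1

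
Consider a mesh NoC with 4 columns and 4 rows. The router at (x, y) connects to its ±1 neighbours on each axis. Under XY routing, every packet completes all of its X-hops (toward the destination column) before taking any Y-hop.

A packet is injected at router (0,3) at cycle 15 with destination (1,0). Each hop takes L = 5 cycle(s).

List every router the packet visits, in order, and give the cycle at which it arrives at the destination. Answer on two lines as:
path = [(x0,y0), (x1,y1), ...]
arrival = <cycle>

path = [(0,3), (1,3), (1,2), (1,1), (1,0)]
arrival = 35

[0] x=0 y=3 t=15
[1] x=1 y=3 t=20 →E
[2] x=1 y=2 t=25 →S
[3] x=1 y=1 t=30 →S
[4] x=1 y=0 t=35 →S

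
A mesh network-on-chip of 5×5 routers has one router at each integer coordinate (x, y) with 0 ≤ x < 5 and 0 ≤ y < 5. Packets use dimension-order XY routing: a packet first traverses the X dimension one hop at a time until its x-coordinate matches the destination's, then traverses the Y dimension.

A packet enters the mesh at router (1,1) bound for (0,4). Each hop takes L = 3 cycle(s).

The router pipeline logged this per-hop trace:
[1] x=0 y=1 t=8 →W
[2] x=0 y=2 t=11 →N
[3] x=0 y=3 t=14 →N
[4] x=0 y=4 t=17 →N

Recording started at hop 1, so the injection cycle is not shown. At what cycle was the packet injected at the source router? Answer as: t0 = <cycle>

t0 = 5

The first recorded entry is hop 1 at cycle 8.
Subtract one hop: t0 = 8 − 3 = 5.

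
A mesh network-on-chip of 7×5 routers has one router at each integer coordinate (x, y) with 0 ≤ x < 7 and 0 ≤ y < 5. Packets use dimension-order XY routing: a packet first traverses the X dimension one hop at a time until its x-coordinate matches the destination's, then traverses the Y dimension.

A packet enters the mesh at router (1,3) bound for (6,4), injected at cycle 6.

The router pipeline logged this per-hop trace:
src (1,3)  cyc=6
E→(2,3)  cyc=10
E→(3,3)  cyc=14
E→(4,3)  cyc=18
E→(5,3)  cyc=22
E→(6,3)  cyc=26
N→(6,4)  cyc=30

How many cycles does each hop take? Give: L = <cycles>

L = 4

Between hops 0 and 1 the cycle counter advances 10 − 6 = 4.
Per-hop latency L = Δcyc = 4.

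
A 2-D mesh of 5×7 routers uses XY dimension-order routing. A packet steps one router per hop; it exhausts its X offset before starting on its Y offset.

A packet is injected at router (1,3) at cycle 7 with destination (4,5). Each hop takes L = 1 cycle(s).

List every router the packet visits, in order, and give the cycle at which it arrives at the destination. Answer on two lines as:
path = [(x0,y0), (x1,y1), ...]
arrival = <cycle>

t=7: at (1,3)
t=8: at (2,3) after E
t=9: at (3,3) after E
t=10: at (4,3) after E
t=11: at (4,4) after N
t=12: at (4,5) after N

path = [(1,3), (2,3), (3,3), (4,3), (4,4), (4,5)]
arrival = 12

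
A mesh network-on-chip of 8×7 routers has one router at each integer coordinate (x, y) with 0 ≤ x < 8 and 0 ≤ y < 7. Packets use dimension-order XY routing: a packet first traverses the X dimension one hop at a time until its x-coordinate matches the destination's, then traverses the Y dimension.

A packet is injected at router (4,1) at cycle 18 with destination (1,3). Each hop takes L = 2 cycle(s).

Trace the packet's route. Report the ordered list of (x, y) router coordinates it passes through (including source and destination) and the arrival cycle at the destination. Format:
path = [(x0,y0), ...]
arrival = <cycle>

path = [(4,1), (3,1), (2,1), (1,1), (1,2), (1,3)]
arrival = 28

t=18: at (4,1)
t=20: at (3,1) after W
t=22: at (2,1) after W
t=24: at (1,1) after W
t=26: at (1,2) after N
t=28: at (1,3) after N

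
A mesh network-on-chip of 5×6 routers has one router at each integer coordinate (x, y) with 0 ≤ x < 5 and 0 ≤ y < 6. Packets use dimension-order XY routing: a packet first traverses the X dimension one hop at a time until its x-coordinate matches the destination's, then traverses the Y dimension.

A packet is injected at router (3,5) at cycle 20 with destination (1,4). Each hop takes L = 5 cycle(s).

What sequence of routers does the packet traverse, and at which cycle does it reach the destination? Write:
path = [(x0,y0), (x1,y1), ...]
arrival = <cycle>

path = [(3,5), (2,5), (1,5), (1,4)]
arrival = 35

src (3,5)  cyc=20
W→(2,5)  cyc=25
W→(1,5)  cyc=30
S→(1,4)  cyc=35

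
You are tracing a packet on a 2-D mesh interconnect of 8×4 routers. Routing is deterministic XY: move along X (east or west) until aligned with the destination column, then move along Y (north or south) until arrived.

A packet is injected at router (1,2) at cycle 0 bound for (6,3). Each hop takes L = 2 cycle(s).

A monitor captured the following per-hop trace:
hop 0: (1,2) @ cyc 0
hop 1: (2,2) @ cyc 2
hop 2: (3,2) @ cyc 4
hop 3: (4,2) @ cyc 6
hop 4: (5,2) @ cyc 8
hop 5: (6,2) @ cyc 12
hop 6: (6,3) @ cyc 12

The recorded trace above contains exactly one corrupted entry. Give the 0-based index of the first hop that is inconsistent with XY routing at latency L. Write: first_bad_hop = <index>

first_bad_hop = 5

check 1→ d=(1,0) cyc+2: ok
check 2→ d=(1,0) cyc+2: ok
check 3→ d=(1,0) cyc+2: ok
check 4→ d=(1,0) cyc+2: ok
check 5→ d=(1,0) cyc+4: BAD: Δcyc=4≠L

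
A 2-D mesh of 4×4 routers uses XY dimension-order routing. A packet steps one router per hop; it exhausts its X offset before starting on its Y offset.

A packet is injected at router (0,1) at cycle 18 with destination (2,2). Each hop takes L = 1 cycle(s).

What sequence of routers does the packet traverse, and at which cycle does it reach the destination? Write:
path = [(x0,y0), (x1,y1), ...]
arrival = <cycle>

#0 — 0,1 | c18
#1 — 1,1 | c19 | E
#2 — 2,1 | c20 | E
#3 — 2,2 | c21 | N

path = [(0,1), (1,1), (2,1), (2,2)]
arrival = 21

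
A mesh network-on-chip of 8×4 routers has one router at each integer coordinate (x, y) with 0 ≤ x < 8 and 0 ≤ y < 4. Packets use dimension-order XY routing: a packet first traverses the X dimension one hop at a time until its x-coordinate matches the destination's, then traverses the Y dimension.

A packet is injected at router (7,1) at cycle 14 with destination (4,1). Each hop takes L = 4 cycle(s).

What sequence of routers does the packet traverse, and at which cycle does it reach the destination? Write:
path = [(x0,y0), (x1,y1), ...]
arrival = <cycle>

src (7,1)  cyc=14
W→(6,1)  cyc=18
W→(5,1)  cyc=22
W→(4,1)  cyc=26

path = [(7,1), (6,1), (5,1), (4,1)]
arrival = 26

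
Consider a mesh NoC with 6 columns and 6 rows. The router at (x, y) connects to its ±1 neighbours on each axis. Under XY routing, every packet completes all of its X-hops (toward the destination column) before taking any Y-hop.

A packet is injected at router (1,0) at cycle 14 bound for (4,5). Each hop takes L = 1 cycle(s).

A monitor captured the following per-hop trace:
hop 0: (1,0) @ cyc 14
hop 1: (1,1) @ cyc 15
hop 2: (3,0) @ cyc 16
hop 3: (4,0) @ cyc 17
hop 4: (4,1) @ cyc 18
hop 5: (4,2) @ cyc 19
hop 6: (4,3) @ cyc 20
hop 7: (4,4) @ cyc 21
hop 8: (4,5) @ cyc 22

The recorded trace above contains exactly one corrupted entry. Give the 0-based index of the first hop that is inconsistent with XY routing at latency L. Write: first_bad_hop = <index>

first_bad_hop = 1

  1: Δx=+0 Δy=+1 Δt=1 [BAD: Y-move but x=1≠4]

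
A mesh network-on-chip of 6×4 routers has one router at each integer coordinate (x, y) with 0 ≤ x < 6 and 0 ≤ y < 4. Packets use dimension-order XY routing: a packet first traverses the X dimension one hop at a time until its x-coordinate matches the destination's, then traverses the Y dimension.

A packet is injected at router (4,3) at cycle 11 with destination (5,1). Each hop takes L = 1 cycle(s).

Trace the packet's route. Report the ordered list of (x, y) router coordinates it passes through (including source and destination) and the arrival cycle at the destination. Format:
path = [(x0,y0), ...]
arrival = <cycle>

path = [(4,3), (5,3), (5,2), (5,1)]
arrival = 14

[0] x=4 y=3 t=11
[1] x=5 y=3 t=12 →E
[2] x=5 y=2 t=13 →S
[3] x=5 y=1 t=14 →S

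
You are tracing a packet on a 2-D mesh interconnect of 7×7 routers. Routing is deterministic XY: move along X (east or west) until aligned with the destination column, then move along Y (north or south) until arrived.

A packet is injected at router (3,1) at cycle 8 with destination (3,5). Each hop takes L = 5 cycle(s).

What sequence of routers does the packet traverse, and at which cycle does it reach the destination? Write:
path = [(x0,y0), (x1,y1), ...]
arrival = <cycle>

hop 0: (3,1) @ cyc 8
hop 1: (3,2) @ cyc 13  [N]
hop 2: (3,3) @ cyc 18  [N]
hop 3: (3,4) @ cyc 23  [N]
hop 4: (3,5) @ cyc 28  [N]

path = [(3,1), (3,2), (3,3), (3,4), (3,5)]
arrival = 28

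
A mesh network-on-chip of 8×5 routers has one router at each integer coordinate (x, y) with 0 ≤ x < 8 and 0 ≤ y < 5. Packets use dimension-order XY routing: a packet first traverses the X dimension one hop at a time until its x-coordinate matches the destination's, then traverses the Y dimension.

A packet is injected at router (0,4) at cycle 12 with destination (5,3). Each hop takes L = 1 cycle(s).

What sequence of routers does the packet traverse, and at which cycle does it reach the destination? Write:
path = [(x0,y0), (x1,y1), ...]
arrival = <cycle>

t=12: at (0,4)
t=13: at (1,4) after E
t=14: at (2,4) after E
t=15: at (3,4) after E
t=16: at (4,4) after E
t=17: at (5,4) after E
t=18: at (5,3) after S

path = [(0,4), (1,4), (2,4), (3,4), (4,4), (5,4), (5,3)]
arrival = 18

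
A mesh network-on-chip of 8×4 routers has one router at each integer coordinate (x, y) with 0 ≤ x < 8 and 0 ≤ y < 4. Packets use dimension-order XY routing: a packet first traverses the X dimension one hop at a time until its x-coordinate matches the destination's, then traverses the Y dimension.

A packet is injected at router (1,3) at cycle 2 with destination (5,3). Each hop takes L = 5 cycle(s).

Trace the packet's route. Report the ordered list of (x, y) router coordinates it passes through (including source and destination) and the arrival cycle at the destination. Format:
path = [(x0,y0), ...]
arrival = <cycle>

#0 — 1,3 | c2
#1 — 2,3 | c7 | E
#2 — 3,3 | c12 | E
#3 — 4,3 | c17 | E
#4 — 5,3 | c22 | E

path = [(1,3), (2,3), (3,3), (4,3), (5,3)]
arrival = 22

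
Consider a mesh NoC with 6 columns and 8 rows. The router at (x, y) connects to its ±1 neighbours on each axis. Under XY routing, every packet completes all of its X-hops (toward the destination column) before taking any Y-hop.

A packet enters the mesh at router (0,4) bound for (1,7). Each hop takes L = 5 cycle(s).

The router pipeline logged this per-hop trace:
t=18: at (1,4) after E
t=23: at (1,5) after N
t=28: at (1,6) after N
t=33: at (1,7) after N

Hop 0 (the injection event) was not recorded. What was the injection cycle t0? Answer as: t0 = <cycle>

cyc[1] = 18 and cyc[k] = t0 + k·L for every k.
Therefore t0 = 18 − L = 13.

t0 = 13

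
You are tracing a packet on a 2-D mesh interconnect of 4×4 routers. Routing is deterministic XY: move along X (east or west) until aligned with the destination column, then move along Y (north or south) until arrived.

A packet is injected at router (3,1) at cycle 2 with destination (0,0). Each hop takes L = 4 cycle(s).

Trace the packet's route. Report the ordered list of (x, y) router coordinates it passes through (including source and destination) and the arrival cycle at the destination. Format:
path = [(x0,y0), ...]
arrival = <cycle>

path = [(3,1), (2,1), (1,1), (0,1), (0,0)]
arrival = 18

[0] x=3 y=1 t=2
[1] x=2 y=1 t=6 →W
[2] x=1 y=1 t=10 →W
[3] x=0 y=1 t=14 →W
[4] x=0 y=0 t=18 →S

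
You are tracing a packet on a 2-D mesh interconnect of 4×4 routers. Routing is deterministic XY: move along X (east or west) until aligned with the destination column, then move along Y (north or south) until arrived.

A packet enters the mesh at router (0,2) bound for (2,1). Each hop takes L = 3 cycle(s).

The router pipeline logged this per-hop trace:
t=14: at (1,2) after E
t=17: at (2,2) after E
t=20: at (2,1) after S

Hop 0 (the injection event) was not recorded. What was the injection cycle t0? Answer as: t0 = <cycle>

t0 = 11

The first recorded entry is hop 1 at cycle 14.
Subtract one hop: t0 = 14 − 3 = 11.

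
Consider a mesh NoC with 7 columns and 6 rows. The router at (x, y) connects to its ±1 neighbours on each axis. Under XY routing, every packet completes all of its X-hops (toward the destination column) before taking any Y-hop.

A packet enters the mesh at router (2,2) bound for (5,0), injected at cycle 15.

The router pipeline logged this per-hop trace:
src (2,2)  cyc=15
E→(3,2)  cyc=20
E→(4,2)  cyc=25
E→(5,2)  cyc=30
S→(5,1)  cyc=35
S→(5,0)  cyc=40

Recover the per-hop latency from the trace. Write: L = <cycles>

Δcyc across hop 0→1: 20 − 15 = 5.
That increment is L by definition: L = 5.

L = 5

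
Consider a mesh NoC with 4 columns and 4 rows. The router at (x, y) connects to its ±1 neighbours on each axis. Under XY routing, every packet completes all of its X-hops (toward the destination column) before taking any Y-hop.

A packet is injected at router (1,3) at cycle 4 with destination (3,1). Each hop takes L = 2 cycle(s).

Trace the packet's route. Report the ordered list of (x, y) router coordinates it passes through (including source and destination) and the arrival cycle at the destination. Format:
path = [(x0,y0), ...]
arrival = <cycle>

hop 0: (1,3) @ cyc 4
hop 1: (2,3) @ cyc 6  [E]
hop 2: (3,3) @ cyc 8  [E]
hop 3: (3,2) @ cyc 10  [S]
hop 4: (3,1) @ cyc 12  [S]

path = [(1,3), (2,3), (3,3), (3,2), (3,1)]
arrival = 12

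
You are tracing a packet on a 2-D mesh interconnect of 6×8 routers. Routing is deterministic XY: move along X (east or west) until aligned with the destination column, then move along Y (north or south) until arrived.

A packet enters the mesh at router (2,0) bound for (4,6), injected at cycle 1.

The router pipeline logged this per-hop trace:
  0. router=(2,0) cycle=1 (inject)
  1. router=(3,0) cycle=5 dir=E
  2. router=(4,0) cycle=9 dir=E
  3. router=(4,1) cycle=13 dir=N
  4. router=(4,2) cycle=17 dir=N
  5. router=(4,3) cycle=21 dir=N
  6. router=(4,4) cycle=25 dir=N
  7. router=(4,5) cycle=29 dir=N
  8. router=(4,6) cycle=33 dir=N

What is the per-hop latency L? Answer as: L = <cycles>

cyc[1] − cyc[0] = 5 − 1 = 4.
Each hop adds L, hence L = 4.

L = 4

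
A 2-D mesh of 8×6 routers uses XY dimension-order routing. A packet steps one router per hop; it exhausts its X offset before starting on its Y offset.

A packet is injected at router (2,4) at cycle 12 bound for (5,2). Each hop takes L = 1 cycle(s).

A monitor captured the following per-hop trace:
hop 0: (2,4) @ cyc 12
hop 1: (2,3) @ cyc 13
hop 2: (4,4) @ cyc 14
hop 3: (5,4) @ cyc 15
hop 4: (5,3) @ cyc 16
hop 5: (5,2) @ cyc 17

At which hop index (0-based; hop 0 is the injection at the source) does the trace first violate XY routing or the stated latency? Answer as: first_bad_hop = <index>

hop 1: step (+0,-1), +1 cyc — BAD: Y-move but x=2≠5

first_bad_hop = 1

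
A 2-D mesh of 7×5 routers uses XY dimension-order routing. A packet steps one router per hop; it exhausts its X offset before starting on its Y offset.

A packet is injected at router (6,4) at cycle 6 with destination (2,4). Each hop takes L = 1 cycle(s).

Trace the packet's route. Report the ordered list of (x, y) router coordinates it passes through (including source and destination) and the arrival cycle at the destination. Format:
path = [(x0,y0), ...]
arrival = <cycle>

  0. router=(6,4) cycle=6 (inject)
  1. router=(5,4) cycle=7 dir=W
  2. router=(4,4) cycle=8 dir=W
  3. router=(3,4) cycle=9 dir=W
  4. router=(2,4) cycle=10 dir=W

path = [(6,4), (5,4), (4,4), (3,4), (2,4)]
arrival = 10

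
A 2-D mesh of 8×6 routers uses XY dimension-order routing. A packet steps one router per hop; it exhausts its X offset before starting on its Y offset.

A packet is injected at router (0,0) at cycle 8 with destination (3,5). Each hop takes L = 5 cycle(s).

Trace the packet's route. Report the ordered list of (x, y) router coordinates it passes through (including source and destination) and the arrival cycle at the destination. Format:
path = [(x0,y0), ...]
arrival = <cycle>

path = [(0,0), (1,0), (2,0), (3,0), (3,1), (3,2), (3,3), (3,4), (3,5)]
arrival = 48

#0 — 0,0 | c8
#1 — 1,0 | c13 | E
#2 — 2,0 | c18 | E
#3 — 3,0 | c23 | E
#4 — 3,1 | c28 | N
#5 — 3,2 | c33 | N
#6 — 3,3 | c38 | N
#7 — 3,4 | c43 | N
#8 — 3,5 | c48 | N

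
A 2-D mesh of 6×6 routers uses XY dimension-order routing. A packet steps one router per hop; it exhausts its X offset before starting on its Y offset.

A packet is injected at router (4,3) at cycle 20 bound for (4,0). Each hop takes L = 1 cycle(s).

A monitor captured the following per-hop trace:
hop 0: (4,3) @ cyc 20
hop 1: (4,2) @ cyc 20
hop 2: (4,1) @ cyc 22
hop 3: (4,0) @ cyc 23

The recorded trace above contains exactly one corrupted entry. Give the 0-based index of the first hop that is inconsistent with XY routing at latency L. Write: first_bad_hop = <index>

first_bad_hop = 1

  1: Δx=+0 Δy=-1 Δt=0 [BAD: Δcyc=0≠L]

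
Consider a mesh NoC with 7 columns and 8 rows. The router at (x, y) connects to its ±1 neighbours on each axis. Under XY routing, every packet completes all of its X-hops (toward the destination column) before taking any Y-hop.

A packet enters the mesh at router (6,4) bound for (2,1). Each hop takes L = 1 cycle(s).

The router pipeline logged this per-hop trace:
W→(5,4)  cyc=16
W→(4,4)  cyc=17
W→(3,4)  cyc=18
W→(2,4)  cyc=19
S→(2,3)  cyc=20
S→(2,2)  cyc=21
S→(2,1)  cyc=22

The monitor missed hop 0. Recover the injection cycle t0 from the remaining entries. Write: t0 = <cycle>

cyc[1] = 16 and cyc[k] = t0 + k·L for every k.
So t0 = 16 − 1·1 = 15.

t0 = 15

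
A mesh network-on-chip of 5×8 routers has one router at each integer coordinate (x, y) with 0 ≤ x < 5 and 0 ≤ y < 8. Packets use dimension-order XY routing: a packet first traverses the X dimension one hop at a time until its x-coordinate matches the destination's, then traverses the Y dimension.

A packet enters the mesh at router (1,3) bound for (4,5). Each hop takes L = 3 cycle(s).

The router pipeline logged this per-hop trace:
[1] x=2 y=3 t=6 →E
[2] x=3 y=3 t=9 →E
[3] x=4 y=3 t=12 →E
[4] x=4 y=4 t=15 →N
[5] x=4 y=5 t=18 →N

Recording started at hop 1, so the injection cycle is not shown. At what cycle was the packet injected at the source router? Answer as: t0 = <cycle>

t0 = 3

At hop 1 the cycle is 6; in general cyc_k = t0 + kL.
Subtract one hop: t0 = 6 − 3 = 3.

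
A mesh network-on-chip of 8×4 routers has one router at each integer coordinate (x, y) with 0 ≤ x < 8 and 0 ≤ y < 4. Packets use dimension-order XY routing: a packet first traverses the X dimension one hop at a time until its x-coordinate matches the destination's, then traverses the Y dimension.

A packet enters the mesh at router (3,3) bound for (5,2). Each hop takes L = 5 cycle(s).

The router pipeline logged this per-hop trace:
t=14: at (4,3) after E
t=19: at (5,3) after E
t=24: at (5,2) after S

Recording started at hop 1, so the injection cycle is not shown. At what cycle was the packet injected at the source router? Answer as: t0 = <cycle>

t0 = 9

Hop 1 reached at cycle 14; hop k is at t0 + k·L.
Therefore t0 = 14 − L = 9.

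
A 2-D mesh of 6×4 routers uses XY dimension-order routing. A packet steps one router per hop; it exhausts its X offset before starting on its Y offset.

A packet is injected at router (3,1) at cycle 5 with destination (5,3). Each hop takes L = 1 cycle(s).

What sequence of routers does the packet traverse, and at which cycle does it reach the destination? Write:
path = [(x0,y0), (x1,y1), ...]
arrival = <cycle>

#0 — 3,1 | c5
#1 — 4,1 | c6 | E
#2 — 5,1 | c7 | E
#3 — 5,2 | c8 | N
#4 — 5,3 | c9 | N

path = [(3,1), (4,1), (5,1), (5,2), (5,3)]
arrival = 9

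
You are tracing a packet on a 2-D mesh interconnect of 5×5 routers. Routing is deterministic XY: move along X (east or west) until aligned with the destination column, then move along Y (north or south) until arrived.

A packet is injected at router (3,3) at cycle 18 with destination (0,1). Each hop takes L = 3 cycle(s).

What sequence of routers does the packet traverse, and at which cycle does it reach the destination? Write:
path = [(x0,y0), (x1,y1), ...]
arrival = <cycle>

[0] x=3 y=3 t=18
[1] x=2 y=3 t=21 →W
[2] x=1 y=3 t=24 →W
[3] x=0 y=3 t=27 →W
[4] x=0 y=2 t=30 →S
[5] x=0 y=1 t=33 →S

path = [(3,3), (2,3), (1,3), (0,3), (0,2), (0,1)]
arrival = 33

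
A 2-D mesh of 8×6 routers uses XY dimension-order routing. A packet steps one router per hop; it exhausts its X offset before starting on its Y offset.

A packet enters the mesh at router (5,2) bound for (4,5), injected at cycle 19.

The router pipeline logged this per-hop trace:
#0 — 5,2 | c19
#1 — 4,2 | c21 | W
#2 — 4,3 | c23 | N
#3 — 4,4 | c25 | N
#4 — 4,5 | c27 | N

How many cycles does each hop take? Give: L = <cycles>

L = 2

Between hops 0 and 1 the cycle counter advances 21 − 19 = 2.
One hop costs L cycles, so L = 2.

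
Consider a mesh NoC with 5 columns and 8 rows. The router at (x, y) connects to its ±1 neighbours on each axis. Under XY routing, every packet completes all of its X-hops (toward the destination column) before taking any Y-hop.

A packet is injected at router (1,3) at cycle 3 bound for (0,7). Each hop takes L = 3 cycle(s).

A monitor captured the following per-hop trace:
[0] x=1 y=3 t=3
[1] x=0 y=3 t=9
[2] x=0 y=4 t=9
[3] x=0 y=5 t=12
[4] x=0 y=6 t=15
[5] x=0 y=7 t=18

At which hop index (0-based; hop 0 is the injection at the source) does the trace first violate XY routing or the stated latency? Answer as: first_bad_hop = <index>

check 1→ d=(-1,0) cyc+6: BAD: Δcyc=6≠L

first_bad_hop = 1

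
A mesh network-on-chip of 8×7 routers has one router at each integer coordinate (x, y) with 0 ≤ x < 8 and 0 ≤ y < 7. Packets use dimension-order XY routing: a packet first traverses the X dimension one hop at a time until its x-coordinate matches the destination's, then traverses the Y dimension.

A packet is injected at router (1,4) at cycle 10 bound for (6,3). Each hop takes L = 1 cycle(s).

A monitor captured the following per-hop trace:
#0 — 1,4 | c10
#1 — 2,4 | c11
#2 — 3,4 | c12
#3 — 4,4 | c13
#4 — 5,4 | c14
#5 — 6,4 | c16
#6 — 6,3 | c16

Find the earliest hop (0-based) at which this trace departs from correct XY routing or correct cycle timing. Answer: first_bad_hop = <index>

first_bad_hop = 5

[1] (+1,+0) / 1c ⇒ ok
[2] (+1,+0) / 1c ⇒ ok
[3] (+1,+0) / 1c ⇒ ok
[4] (+1,+0) / 1c ⇒ ok
[5] (+1,+0) / 2c ⇒ BAD: Δcyc=2≠L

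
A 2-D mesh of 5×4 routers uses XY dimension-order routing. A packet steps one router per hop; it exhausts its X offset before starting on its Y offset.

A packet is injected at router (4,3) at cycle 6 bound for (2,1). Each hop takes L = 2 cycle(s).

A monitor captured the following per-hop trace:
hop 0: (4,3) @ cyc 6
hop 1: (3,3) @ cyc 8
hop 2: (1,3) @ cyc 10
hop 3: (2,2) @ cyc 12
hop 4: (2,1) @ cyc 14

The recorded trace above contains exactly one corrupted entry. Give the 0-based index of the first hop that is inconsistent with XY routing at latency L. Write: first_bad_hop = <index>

hop 1: step (-1,+0), +2 cyc — ok
hop 2: step (-2,+0), +2 cyc — BAD: non-unit step

first_bad_hop = 2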